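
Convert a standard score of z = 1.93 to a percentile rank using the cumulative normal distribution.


CDF(z) = 0.5 * (1 + erf(z/sqrt(2)))
erf(1.3647) = 0.9464
CDF = 0.9732
Percentile rank = 0.9732 * 100 = 97.32

97.32


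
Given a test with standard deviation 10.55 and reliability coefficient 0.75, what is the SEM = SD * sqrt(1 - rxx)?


SEM = SD * sqrt(1 - rxx)
SEM = 10.55 * sqrt(1 - 0.75)
SEM = 10.55 * sqrt(0.25) = 10.55 * 0.5
SEM = 5.275

5.275


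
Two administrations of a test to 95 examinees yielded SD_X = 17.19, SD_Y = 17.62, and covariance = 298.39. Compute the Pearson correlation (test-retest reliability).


r = cov(X,Y) / (SD_X * SD_Y)
r = 298.39 / (17.19 * 17.62)
r = 298.39 / 302.8878
r = 0.9852

0.9852


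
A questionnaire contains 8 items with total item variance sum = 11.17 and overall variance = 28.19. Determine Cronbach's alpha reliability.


alpha = (k/(k-1)) * (1 - sum(si^2)/s_total^2)
= (8/7) * (1 - 11.17/28.19)
alpha = 0.69

0.69


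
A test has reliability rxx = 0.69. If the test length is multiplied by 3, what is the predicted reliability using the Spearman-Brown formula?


r_new = (n * rxx) / (1 + (n-1) * rxx)
r_new = (3 * 0.69) / (1 + 2 * 0.69)
r_new = 2.07 / 2.38
r_new = 0.8697

0.8697


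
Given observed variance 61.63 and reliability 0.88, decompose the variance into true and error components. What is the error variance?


var_true = rxx * var_obs = 0.88 * 61.63 = 54.2344
var_error = var_obs - var_true
var_error = 61.63 - 54.2344
var_error = 7.3956

7.3956


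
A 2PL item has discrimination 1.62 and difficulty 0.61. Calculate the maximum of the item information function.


For 2PL, max info at theta = b = 0.61
I_max = a^2 / 4 = 1.62^2 / 4
= 2.6244 / 4
I_max = 0.6561

0.6561


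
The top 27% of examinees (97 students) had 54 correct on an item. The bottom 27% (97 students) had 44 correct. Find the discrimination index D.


p_upper = 54/97 = 0.5567
p_lower = 44/97 = 0.4536
D = 0.5567 - 0.4536 = 0.1031

0.1031


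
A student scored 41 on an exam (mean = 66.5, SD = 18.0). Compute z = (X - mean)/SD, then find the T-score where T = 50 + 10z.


z = (X - mean) / SD = (41 - 66.5) / 18.0
z = -25.5 / 18.0
z = -1.4167
T-score = T = 50 + 10z
Carry z at full precision (z = -25.5 / 18.0) into the conversion:
T-score = 50 + 10 * (-25.5 / 18.0) = 50 + -255 / 18.0
T-score = 50 + -14.1667
T-score = 35.8333

35.8333


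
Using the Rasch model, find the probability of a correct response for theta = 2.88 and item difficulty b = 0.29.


theta - b = 2.88 - 0.29 = 2.59
exp(-(theta - b)) = exp(-2.59) = 0.075
P = 1 / (1 + 0.075)
P = 0.9302

0.9302


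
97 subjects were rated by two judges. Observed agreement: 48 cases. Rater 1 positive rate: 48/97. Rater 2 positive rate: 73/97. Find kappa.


P_o = 48/97 = 0.494845
P_e = (48*73 + 49*24) / 9409 = 0.497396
kappa = (P_o - P_e) / (1 - P_e)
kappa = (0.494845 - 0.497396) / (1 - 0.497396)
kappa = -0.0051

-0.0051


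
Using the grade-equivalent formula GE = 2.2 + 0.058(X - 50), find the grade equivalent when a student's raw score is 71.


raw - median = 71 - 50 = 21
slope * diff = 0.058 * 21 = 1.218
GE = 2.2 + 1.218
GE = 3.418

3.418


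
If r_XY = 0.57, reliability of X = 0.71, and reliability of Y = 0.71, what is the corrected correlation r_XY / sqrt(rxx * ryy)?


r_corrected = rxy / sqrt(rxx * ryy)
= 0.57 / sqrt(0.71 * 0.71)
= 0.57 / sqrt(0.5041)
= 0.57 / 0.71
r_corrected = 0.8028

0.8028


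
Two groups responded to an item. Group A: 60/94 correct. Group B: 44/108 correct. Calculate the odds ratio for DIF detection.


Odds_A = 60/34 = 1.7647
Odds_B = 44/64 = 0.6875
OR = Odds_A / Odds_B = 1.7647 / 0.6875
Exactly, OR = (60 * 64) / (34 * 44) = 3840 / 1496
OR = 2.5668

2.5668


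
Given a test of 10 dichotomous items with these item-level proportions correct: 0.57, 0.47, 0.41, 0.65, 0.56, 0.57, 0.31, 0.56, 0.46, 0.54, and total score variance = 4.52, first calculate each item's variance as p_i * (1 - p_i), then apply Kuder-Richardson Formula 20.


For each item, compute p_i * q_i:
  Item 1: 0.57 * 0.43 = 0.2451
  Item 2: 0.47 * 0.53 = 0.2491
  Item 3: 0.41 * 0.59 = 0.2419
  Item 4: 0.65 * 0.35 = 0.2275
  Item 5: 0.56 * 0.44 = 0.2464
  Item 6: 0.57 * 0.43 = 0.2451
  Item 7: 0.31 * 0.69 = 0.2139
  Item 8: 0.56 * 0.44 = 0.2464
  Item 9: 0.46 * 0.54 = 0.2484
  Item 10: 0.54 * 0.46 = 0.2484
Sum(p_i * q_i) = 0.2451 + 0.2491 + 0.2419 + 0.2275 + 0.2464 + 0.2451 + 0.2139 + 0.2464 + 0.2484 + 0.2484 = 2.4122
KR-20 = (k/(k-1)) * (1 - Sum(p_i*q_i) / Var_total)
= (10/9) * (1 - 2.4122/4.52)
= 1.1111 * 0.4663
KR-20 = 0.5181

0.5181


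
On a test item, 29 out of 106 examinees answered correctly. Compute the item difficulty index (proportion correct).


Item difficulty p = number correct / total examinees
p = 29 / 106
p = 0.2736

0.2736


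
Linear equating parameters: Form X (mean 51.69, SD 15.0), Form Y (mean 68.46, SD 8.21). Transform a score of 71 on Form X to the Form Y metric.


slope = SD_Y / SD_X = 8.21 / 15.0 ~ 0.5473
intercept = mean_Y - slope * mean_X = 68.46 - (8.21 / 15.0) * 51.69 ~ 40.1683
Y = slope * X + intercept. To avoid rounding drift from the rounded slope/intercept, evaluate the equivalent form Y = mean_Y + SD_Y * (X - mean_X) / SD_X at full precision:
Y = 68.46 + 8.21 * (71 - 51.69) / 15.0
Y = 68.46 + 8.21 * 19.31 / 15.0
Y = 68.46 + 158.5351 / 15.0
Y = 68.46 + 10.569
Y = 79.029

79.029


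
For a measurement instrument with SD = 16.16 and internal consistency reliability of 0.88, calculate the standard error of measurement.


SEM = SD * sqrt(1 - rxx)
SEM = 16.16 * sqrt(1 - 0.88)
SEM = 16.16 * sqrt(0.12) = 16.16 * 0.34641
SEM = 5.598

5.598


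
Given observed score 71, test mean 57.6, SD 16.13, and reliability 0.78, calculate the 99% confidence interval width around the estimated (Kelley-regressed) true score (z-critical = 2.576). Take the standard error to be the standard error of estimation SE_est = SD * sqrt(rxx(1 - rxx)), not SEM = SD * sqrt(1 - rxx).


True score estimate = 0.78*71 + 0.22*57.6 = 68.052
SE_est = SD * sqrt(rxx * (1 - rxx)) = 16.13 * sqrt(0.78 * 0.22) = 16.13 * sqrt(0.1716) = 6.681793
CI = T_est +/- z * SE_est, so width = 2 * z * SE_est = 2 * 2.576 * 6.681793
Width = 34.4246

34.4246


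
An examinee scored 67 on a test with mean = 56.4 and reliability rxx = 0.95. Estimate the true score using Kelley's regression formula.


T_est = rxx * X + (1 - rxx) * mean
T_est = 0.95 * 67 + 0.05 * 56.4
T_est = 63.65 + 2.82
T_est = 66.47

66.47


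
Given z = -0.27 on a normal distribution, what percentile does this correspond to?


CDF(z) = 0.5 * (1 + erf(z/sqrt(2)))
erf(-0.1909) = -0.2128
CDF = 0.3936
Percentile rank = 0.3936 * 100 = 39.36

39.36


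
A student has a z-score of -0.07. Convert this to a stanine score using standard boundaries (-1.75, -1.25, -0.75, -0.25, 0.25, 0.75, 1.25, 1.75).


Stanine boundaries: [-1.75, -1.25, -0.75, -0.25, 0.25, 0.75, 1.25, 1.75]
z = -0.07
Check each boundary:
  z >= -1.75 -> could be stanine 2
  z >= -1.25 -> could be stanine 3
  z >= -0.75 -> could be stanine 4
  z >= -0.25 -> could be stanine 5
  z < 0.25
  z < 0.75
  z < 1.25
  z < 1.75
Highest qualifying boundary gives stanine = 5

5


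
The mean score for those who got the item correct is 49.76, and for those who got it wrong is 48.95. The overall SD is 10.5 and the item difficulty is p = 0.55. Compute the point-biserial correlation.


q = 1 - p = 0.45
rpb = ((M1 - M0) / SD) * sqrt(p * q)
rpb = ((49.76 - 48.95) / 10.5) * sqrt(0.55 * 0.45)
rpb = 0.0384

0.0384


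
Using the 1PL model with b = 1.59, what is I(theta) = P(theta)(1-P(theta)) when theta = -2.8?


P = 1/(1+exp(-(-2.8-1.59))) = 0.0122
I = P*(1-P) = 0.0122 * 0.9878
I = 0.0121

0.0121


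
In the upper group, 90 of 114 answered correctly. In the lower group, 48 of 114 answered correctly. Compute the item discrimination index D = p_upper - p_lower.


p_upper = 90/114 = 0.7895
p_lower = 48/114 = 0.4211
D = 0.7895 - 0.4211 = 0.3684

0.3684


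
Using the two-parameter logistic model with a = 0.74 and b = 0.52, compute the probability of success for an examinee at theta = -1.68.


a*(theta - b) = 0.74 * (-1.68 - 0.52) = -1.628
exp(--1.628) = 5.0937
P = 1 / (1 + 5.0937)
P = 0.1641

0.1641


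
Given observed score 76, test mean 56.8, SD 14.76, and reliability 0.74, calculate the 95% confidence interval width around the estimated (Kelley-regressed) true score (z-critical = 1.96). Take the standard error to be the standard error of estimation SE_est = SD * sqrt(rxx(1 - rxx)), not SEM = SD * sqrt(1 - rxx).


True score estimate = 0.74*76 + 0.26*56.8 = 71.008
SE_est = SD * sqrt(rxx * (1 - rxx)) = 14.76 * sqrt(0.74 * 0.26) = 14.76 * sqrt(0.1924) = 6.474241
CI = T_est +/- z * SE_est, so width = 2 * z * SE_est = 2 * 1.96 * 6.474241
Width = 25.379

25.379


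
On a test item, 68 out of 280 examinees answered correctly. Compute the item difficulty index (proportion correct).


Item difficulty p = number correct / total examinees
p = 68 / 280
p = 0.2429

0.2429


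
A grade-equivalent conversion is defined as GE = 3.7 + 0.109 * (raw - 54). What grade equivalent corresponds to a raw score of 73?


raw - median = 73 - 54 = 19
slope * diff = 0.109 * 19 = 2.071
GE = 3.7 + 2.071
GE = 5.771

5.771


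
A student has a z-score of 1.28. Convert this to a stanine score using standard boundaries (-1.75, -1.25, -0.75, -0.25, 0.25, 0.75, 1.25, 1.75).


Stanine boundaries: [-1.75, -1.25, -0.75, -0.25, 0.25, 0.75, 1.25, 1.75]
z = 1.28
Check each boundary:
  z >= -1.75 -> could be stanine 2
  z >= -1.25 -> could be stanine 3
  z >= -0.75 -> could be stanine 4
  z >= -0.25 -> could be stanine 5
  z >= 0.25 -> could be stanine 6
  z >= 0.75 -> could be stanine 7
  z >= 1.25 -> could be stanine 8
  z < 1.75
Highest qualifying boundary gives stanine = 8

8


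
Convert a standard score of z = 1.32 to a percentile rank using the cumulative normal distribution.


CDF(z) = 0.5 * (1 + erf(z/sqrt(2)))
erf(0.9334) = 0.8132
CDF = 0.9066
Percentile rank = 0.9066 * 100 = 90.66

90.66


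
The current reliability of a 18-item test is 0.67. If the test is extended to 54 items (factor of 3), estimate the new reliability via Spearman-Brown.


r_new = (n * rxx) / (1 + (n-1) * rxx)
r_new = (3 * 0.67) / (1 + 2 * 0.67)
r_new = 2.01 / 2.34
r_new = 0.859

0.859


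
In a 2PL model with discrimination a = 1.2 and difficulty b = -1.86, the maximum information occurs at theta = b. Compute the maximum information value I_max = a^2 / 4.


For 2PL, max info at theta = b = -1.86
I_max = a^2 / 4 = 1.2^2 / 4
= 1.44 / 4
I_max = 0.36

0.36


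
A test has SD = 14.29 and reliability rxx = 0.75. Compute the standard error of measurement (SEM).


SEM = SD * sqrt(1 - rxx)
SEM = 14.29 * sqrt(1 - 0.75)
SEM = 14.29 * sqrt(0.25) = 14.29 * 0.5
SEM = 7.145

7.145


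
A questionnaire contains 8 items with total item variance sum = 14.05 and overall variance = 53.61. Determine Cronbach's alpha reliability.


alpha = (k/(k-1)) * (1 - sum(si^2)/s_total^2)
= (8/7) * (1 - 14.05/53.61)
alpha = 0.8433

0.8433


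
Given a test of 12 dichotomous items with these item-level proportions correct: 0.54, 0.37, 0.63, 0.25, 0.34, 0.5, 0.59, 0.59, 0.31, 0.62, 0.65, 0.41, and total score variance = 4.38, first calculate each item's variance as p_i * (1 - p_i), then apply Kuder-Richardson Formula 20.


For each item, compute p_i * q_i:
  Item 1: 0.54 * 0.46 = 0.2484
  Item 2: 0.37 * 0.63 = 0.2331
  Item 3: 0.63 * 0.37 = 0.2331
  Item 4: 0.25 * 0.75 = 0.1875
  Item 5: 0.34 * 0.66 = 0.2244
  Item 6: 0.5 * 0.5 = 0.25
  Item 7: 0.59 * 0.41 = 0.2419
  Item 8: 0.59 * 0.41 = 0.2419
  Item 9: 0.31 * 0.69 = 0.2139
  Item 10: 0.62 * 0.38 = 0.2356
  Item 11: 0.65 * 0.35 = 0.2275
  Item 12: 0.41 * 0.59 = 0.2419
Sum(p_i * q_i) = 0.2484 + 0.2331 + 0.2331 + 0.1875 + 0.2244 + 0.25 + 0.2419 + 0.2419 + 0.2139 + 0.2356 + 0.2275 + 0.2419 = 2.7792
KR-20 = (k/(k-1)) * (1 - Sum(p_i*q_i) / Var_total)
= (12/11) * (1 - 2.7792/4.38)
= 1.0909 * 0.3655
KR-20 = 0.3987

0.3987


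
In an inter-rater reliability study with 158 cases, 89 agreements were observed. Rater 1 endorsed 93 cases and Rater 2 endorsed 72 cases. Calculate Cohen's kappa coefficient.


P_o = 89/158 = 0.563291
P_e = (93*72 + 65*86) / 24964 = 0.492149
kappa = (P_o - P_e) / (1 - P_e)
kappa = (0.563291 - 0.492149) / (1 - 0.492149)
kappa = 0.1401

0.1401


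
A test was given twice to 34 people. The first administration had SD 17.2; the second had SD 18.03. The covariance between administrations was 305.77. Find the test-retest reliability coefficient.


r = cov(X,Y) / (SD_X * SD_Y)
r = 305.77 / (17.2 * 18.03)
r = 305.77 / 310.116
r = 0.986

0.986


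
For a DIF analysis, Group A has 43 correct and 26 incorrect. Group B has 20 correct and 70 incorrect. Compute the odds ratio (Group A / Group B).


Odds_A = 43/26 = 1.6538
Odds_B = 20/70 = 0.2857
OR = Odds_A / Odds_B = 1.6538 / 0.2857
Exactly, OR = (43 * 70) / (26 * 20) = 3010 / 520
OR = 5.7885

5.7885


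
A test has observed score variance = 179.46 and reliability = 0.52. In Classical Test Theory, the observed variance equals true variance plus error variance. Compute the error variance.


var_true = rxx * var_obs = 0.52 * 179.46 = 93.3192
var_error = var_obs - var_true
var_error = 179.46 - 93.3192
var_error = 86.1408

86.1408


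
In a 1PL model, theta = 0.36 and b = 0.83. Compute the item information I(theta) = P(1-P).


P = 1/(1+exp(-(0.36-0.83))) = 0.3846
I = P*(1-P) = 0.3846 * 0.6154
I = 0.2367

0.2367


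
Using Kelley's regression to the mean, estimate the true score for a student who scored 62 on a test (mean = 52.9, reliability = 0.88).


T_est = rxx * X + (1 - rxx) * mean
T_est = 0.88 * 62 + 0.12 * 52.9
T_est = 54.56 + 6.348
T_est = 60.908

60.908


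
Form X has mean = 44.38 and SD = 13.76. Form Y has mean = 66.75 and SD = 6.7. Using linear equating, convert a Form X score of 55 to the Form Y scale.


slope = SD_Y / SD_X = 6.7 / 13.76 ~ 0.4869
intercept = mean_Y - slope * mean_X = 66.75 - (6.7 / 13.76) * 44.38 ~ 45.1406
Y = slope * X + intercept. To avoid rounding drift from the rounded slope/intercept, evaluate the equivalent form Y = mean_Y + SD_Y * (X - mean_X) / SD_X at full precision:
Y = 66.75 + 6.7 * (55 - 44.38) / 13.76
Y = 66.75 + 6.7 * 10.62 / 13.76
Y = 66.75 + 71.154 / 13.76
Y = 66.75 + 5.1711
Y = 71.9211

71.9211


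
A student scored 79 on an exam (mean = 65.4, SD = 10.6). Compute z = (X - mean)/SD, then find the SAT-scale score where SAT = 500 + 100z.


z = (X - mean) / SD = (79 - 65.4) / 10.6
z = 13.6 / 10.6
z = 1.283
SAT-scale = SAT = 500 + 100z
Carry z at full precision (z = 13.6 / 10.6) into the conversion:
SAT-scale = 500 + 100 * (13.6 / 10.6) = 500 + 1360 / 10.6
SAT-scale = 500 + 128.3019
SAT-scale = 628.3019

628.3019


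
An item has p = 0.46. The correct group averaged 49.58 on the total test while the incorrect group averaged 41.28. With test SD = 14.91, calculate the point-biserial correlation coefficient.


q = 1 - p = 0.54
rpb = ((M1 - M0) / SD) * sqrt(p * q)
rpb = ((49.58 - 41.28) / 14.91) * sqrt(0.46 * 0.54)
rpb = 0.2774

0.2774


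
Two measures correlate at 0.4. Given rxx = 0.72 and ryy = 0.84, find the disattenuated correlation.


r_corrected = rxy / sqrt(rxx * ryy)
= 0.4 / sqrt(0.72 * 0.84)
= 0.4 / sqrt(0.6048)
= 0.4 / 0.777689
r_corrected = 0.5143

0.5143


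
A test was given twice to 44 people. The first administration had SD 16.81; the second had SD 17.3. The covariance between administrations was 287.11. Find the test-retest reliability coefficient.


r = cov(X,Y) / (SD_X * SD_Y)
r = 287.11 / (16.81 * 17.3)
r = 287.11 / 290.813
r = 0.9873

0.9873


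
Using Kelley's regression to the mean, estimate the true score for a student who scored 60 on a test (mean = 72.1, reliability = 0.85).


T_est = rxx * X + (1 - rxx) * mean
T_est = 0.85 * 60 + 0.15 * 72.1
T_est = 51.0 + 10.815
T_est = 61.815

61.815


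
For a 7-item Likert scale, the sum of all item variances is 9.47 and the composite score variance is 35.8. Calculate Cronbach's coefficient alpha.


alpha = (k/(k-1)) * (1 - sum(si^2)/s_total^2)
= (7/6) * (1 - 9.47/35.8)
alpha = 0.8581

0.8581


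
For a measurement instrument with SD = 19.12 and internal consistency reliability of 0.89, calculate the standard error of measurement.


SEM = SD * sqrt(1 - rxx)
SEM = 19.12 * sqrt(1 - 0.89)
SEM = 19.12 * sqrt(0.11) = 19.12 * 0.331662
SEM = 6.3414

6.3414


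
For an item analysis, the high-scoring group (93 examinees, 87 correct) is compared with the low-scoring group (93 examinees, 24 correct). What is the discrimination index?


p_upper = 87/93 = 0.9355
p_lower = 24/93 = 0.2581
D = 0.9355 - 0.2581 = 0.6774

0.6774


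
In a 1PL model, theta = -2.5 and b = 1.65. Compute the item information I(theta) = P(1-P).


P = 1/(1+exp(-(-2.5-1.65))) = 0.0155
I = P*(1-P) = 0.0155 * 0.9845
I = 0.0153

0.0153


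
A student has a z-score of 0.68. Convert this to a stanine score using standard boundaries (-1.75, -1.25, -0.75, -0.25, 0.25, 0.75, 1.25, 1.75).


Stanine boundaries: [-1.75, -1.25, -0.75, -0.25, 0.25, 0.75, 1.25, 1.75]
z = 0.68
Check each boundary:
  z >= -1.75 -> could be stanine 2
  z >= -1.25 -> could be stanine 3
  z >= -0.75 -> could be stanine 4
  z >= -0.25 -> could be stanine 5
  z >= 0.25 -> could be stanine 6
  z < 0.75
  z < 1.25
  z < 1.75
Highest qualifying boundary gives stanine = 6

6


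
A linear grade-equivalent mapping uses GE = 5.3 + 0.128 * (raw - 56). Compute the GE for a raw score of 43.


raw - median = 43 - 56 = -13
slope * diff = 0.128 * -13 = -1.664
GE = 5.3 + -1.664
GE = 3.636

3.636


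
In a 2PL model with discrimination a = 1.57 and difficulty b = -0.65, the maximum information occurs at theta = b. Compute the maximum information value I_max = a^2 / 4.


For 2PL, max info at theta = b = -0.65
I_max = a^2 / 4 = 1.57^2 / 4
= 2.4649 / 4
I_max = 0.6162

0.6162


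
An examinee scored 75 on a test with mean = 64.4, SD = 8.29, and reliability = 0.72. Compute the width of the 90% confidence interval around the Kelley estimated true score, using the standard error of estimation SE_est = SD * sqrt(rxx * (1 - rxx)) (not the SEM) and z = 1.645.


True score estimate = 0.72*75 + 0.28*64.4 = 72.032
SE_est = SD * sqrt(rxx * (1 - rxx)) = 8.29 * sqrt(0.72 * 0.28) = 8.29 * sqrt(0.2016) = 3.722201
CI = T_est +/- z * SE_est, so width = 2 * z * SE_est = 2 * 1.645 * 3.722201
Width = 12.246

12.246


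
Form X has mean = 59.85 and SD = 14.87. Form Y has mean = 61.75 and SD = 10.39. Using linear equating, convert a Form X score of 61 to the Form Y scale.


slope = SD_Y / SD_X = 10.39 / 14.87 ~ 0.6987
intercept = mean_Y - slope * mean_X = 61.75 - (10.39 / 14.87) * 59.85 ~ 19.9315
Y = slope * X + intercept. To avoid rounding drift from the rounded slope/intercept, evaluate the equivalent form Y = mean_Y + SD_Y * (X - mean_X) / SD_X at full precision:
Y = 61.75 + 10.39 * (61 - 59.85) / 14.87
Y = 61.75 + 10.39 * 1.15 / 14.87
Y = 61.75 + 11.9485 / 14.87
Y = 61.75 + 0.8035
Y = 62.5535

62.5535


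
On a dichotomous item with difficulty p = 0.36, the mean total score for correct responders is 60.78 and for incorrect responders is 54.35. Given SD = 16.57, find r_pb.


q = 1 - p = 0.64
rpb = ((M1 - M0) / SD) * sqrt(p * q)
rpb = ((60.78 - 54.35) / 16.57) * sqrt(0.36 * 0.64)
rpb = 0.1863

0.1863


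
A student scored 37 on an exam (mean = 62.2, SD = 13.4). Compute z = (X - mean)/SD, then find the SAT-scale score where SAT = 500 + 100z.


z = (X - mean) / SD = (37 - 62.2) / 13.4
z = -25.2 / 13.4
z = -1.8806
SAT-scale = SAT = 500 + 100z
Carry z at full precision (z = -25.2 / 13.4) into the conversion:
SAT-scale = 500 + 100 * (-25.2 / 13.4) = 500 + -2520 / 13.4
SAT-scale = 500 + -188.0597
SAT-scale = 311.9403

311.9403


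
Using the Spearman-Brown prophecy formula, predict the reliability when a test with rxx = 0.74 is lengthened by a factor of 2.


r_new = (n * rxx) / (1 + (n-1) * rxx)
r_new = (2 * 0.74) / (1 + 1 * 0.74)
r_new = 1.48 / 1.74
r_new = 0.8506

0.8506


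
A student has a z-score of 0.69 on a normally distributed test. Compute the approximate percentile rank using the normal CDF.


CDF(z) = 0.5 * (1 + erf(z/sqrt(2)))
erf(0.4879) = 0.5098
CDF = 0.7549
Percentile rank = 0.7549 * 100 = 75.49

75.49


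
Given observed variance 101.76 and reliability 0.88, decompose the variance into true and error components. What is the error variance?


var_true = rxx * var_obs = 0.88 * 101.76 = 89.5488
var_error = var_obs - var_true
var_error = 101.76 - 89.5488
var_error = 12.2112

12.2112


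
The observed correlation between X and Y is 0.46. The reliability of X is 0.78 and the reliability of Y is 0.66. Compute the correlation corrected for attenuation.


r_corrected = rxy / sqrt(rxx * ryy)
= 0.46 / sqrt(0.78 * 0.66)
= 0.46 / sqrt(0.5148)
= 0.46 / 0.717496
r_corrected = 0.6411

0.6411


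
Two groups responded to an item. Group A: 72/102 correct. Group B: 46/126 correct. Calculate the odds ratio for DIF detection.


Odds_A = 72/30 = 2.4
Odds_B = 46/80 = 0.575
OR = Odds_A / Odds_B = 2.4 / 0.575
Exactly, OR = (72 * 80) / (30 * 46) = 5760 / 1380
OR = 4.1739

4.1739


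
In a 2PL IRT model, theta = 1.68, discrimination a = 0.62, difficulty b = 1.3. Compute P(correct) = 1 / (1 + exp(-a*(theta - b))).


a*(theta - b) = 0.62 * (1.68 - 1.3) = 0.2356
exp(-0.2356) = 0.7901
P = 1 / (1 + 0.7901)
P = 0.5586

0.5586


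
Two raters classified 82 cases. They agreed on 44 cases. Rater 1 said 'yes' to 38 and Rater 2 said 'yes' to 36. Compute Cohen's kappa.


P_o = 44/82 = 0.536585
P_e = (38*36 + 44*46) / 6724 = 0.504462
kappa = (P_o - P_e) / (1 - P_e)
kappa = (0.536585 - 0.504462) / (1 - 0.504462)
kappa = 0.0648

0.0648


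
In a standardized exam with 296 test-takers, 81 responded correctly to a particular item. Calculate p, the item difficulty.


Item difficulty p = number correct / total examinees
p = 81 / 296
p = 0.2736

0.2736


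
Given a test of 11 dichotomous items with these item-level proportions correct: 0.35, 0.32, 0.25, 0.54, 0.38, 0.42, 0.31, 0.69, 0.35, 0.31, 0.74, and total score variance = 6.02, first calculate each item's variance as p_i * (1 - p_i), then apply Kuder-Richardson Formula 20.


For each item, compute p_i * q_i:
  Item 1: 0.35 * 0.65 = 0.2275
  Item 2: 0.32 * 0.68 = 0.2176
  Item 3: 0.25 * 0.75 = 0.1875
  Item 4: 0.54 * 0.46 = 0.2484
  Item 5: 0.38 * 0.62 = 0.2356
  Item 6: 0.42 * 0.58 = 0.2436
  Item 7: 0.31 * 0.69 = 0.2139
  Item 8: 0.69 * 0.31 = 0.2139
  Item 9: 0.35 * 0.65 = 0.2275
  Item 10: 0.31 * 0.69 = 0.2139
  Item 11: 0.74 * 0.26 = 0.1924
Sum(p_i * q_i) = 0.2275 + 0.2176 + 0.1875 + 0.2484 + 0.2356 + 0.2436 + 0.2139 + 0.2139 + 0.2275 + 0.2139 + 0.1924 = 2.4218
KR-20 = (k/(k-1)) * (1 - Sum(p_i*q_i) / Var_total)
= (11/10) * (1 - 2.4218/6.02)
= 1.1 * 0.5977
KR-20 = 0.6575

0.6575


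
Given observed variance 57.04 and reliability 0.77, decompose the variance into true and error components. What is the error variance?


var_true = rxx * var_obs = 0.77 * 57.04 = 43.9208
var_error = var_obs - var_true
var_error = 57.04 - 43.9208
var_error = 13.1192

13.1192


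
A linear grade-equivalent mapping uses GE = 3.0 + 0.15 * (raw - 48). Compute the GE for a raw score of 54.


raw - median = 54 - 48 = 6
slope * diff = 0.15 * 6 = 0.9
GE = 3.0 + 0.9
GE = 3.9

3.9


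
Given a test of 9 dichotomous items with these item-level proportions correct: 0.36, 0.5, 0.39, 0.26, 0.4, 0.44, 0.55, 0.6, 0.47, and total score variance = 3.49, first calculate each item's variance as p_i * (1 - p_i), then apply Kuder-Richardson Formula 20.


For each item, compute p_i * q_i:
  Item 1: 0.36 * 0.64 = 0.2304
  Item 2: 0.5 * 0.5 = 0.25
  Item 3: 0.39 * 0.61 = 0.2379
  Item 4: 0.26 * 0.74 = 0.1924
  Item 5: 0.4 * 0.6 = 0.24
  Item 6: 0.44 * 0.56 = 0.2464
  Item 7: 0.55 * 0.45 = 0.2475
  Item 8: 0.6 * 0.4 = 0.24
  Item 9: 0.47 * 0.53 = 0.2491
Sum(p_i * q_i) = 0.2304 + 0.25 + 0.2379 + 0.1924 + 0.24 + 0.2464 + 0.2475 + 0.24 + 0.2491 = 2.1337
KR-20 = (k/(k-1)) * (1 - Sum(p_i*q_i) / Var_total)
= (9/8) * (1 - 2.1337/3.49)
= 1.125 * 0.3886
KR-20 = 0.4372

0.4372


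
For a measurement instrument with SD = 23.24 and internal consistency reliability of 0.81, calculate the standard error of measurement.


SEM = SD * sqrt(1 - rxx)
SEM = 23.24 * sqrt(1 - 0.81)
SEM = 23.24 * sqrt(0.19) = 23.24 * 0.43589
SEM = 10.1301

10.1301


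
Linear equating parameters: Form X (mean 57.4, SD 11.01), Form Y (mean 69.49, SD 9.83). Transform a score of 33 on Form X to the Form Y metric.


slope = SD_Y / SD_X = 9.83 / 11.01 ~ 0.8928
intercept = mean_Y - slope * mean_X = 69.49 - (9.83 / 11.01) * 57.4 ~ 18.2419
Y = slope * X + intercept. To avoid rounding drift from the rounded slope/intercept, evaluate the equivalent form Y = mean_Y + SD_Y * (X - mean_X) / SD_X at full precision:
Y = 69.49 + 9.83 * (33 - 57.4) / 11.01
Y = 69.49 - 9.83 * 24.4 / 11.01
Y = 69.49 - 239.852 / 11.01
Y = 69.49 - 21.7849
Y = 47.7051

47.7051


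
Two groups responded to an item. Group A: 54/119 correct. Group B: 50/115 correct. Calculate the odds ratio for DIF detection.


Odds_A = 54/65 = 0.8308
Odds_B = 50/65 = 0.7692
OR = Odds_A / Odds_B = 0.8308 / 0.7692
Exactly, OR = (54 * 65) / (65 * 50) = 3510 / 3250
OR = 1.08

1.08


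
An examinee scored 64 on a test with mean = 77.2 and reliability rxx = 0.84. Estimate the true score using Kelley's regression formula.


T_est = rxx * X + (1 - rxx) * mean
T_est = 0.84 * 64 + 0.16 * 77.2
T_est = 53.76 + 12.352
T_est = 66.112

66.112


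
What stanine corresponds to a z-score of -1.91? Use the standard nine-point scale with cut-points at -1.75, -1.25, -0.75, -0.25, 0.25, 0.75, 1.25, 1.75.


Stanine boundaries: [-1.75, -1.25, -0.75, -0.25, 0.25, 0.75, 1.25, 1.75]
z = -1.91
Check each boundary:
  z < -1.75
  z < -1.25
  z < -0.75
  z < -0.25
  z < 0.25
  z < 0.75
  z < 1.25
  z < 1.75
Highest qualifying boundary gives stanine = 1

1


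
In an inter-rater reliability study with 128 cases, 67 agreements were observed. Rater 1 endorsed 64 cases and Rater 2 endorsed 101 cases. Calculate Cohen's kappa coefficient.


P_o = 67/128 = 0.523438
P_e = (64*101 + 64*27) / 16384 = 0.5
kappa = (P_o - P_e) / (1 - P_e)
kappa = (0.523438 - 0.5) / (1 - 0.5)
kappa = 0.0469

0.0469


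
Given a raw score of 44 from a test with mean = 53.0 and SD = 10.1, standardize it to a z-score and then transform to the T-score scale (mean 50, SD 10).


z = (X - mean) / SD = (44 - 53.0) / 10.1
z = -9.0 / 10.1
z = -0.8911
T-score = T = 50 + 10z
Carry z at full precision (z = -9.0 / 10.1) into the conversion:
T-score = 50 + 10 * (-9.0 / 10.1) = 50 + -90 / 10.1
T-score = 50 + -8.9109
T-score = 41.0891

41.0891


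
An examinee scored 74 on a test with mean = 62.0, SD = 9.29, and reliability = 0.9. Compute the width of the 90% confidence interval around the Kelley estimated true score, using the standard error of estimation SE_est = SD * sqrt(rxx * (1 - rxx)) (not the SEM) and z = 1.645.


True score estimate = 0.9*74 + 0.1*62.0 = 72.8
SE_est = SD * sqrt(rxx * (1 - rxx)) = 9.29 * sqrt(0.9 * 0.1) = 9.29 * sqrt(0.09) = 2.787
CI = T_est +/- z * SE_est, so width = 2 * z * SE_est = 2 * 1.645 * 2.787
Width = 9.1692

9.1692


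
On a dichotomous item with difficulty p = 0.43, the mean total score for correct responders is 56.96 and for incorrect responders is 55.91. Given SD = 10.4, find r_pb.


q = 1 - p = 0.57
rpb = ((M1 - M0) / SD) * sqrt(p * q)
rpb = ((56.96 - 55.91) / 10.4) * sqrt(0.43 * 0.57)
rpb = 0.05

0.05


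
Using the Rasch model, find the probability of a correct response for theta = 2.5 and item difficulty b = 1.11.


theta - b = 2.5 - 1.11 = 1.39
exp(-(theta - b)) = exp(-1.39) = 0.2491
P = 1 / (1 + 0.2491)
P = 0.8006

0.8006


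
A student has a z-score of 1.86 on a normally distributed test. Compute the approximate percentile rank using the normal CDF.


CDF(z) = 0.5 * (1 + erf(z/sqrt(2)))
erf(1.3152) = 0.9371
CDF = 0.9686
Percentile rank = 0.9686 * 100 = 96.86

96.86


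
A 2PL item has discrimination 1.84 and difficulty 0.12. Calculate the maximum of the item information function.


For 2PL, max info at theta = b = 0.12
I_max = a^2 / 4 = 1.84^2 / 4
= 3.3856 / 4
I_max = 0.8464

0.8464


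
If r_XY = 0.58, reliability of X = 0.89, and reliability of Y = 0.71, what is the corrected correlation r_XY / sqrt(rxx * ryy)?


r_corrected = rxy / sqrt(rxx * ryy)
= 0.58 / sqrt(0.89 * 0.71)
= 0.58 / sqrt(0.6319)
= 0.58 / 0.794921
r_corrected = 0.7296

0.7296


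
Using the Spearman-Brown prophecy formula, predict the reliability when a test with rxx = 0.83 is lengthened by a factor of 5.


r_new = (n * rxx) / (1 + (n-1) * rxx)
r_new = (5 * 0.83) / (1 + 4 * 0.83)
r_new = 4.15 / 4.32
r_new = 0.9606

0.9606


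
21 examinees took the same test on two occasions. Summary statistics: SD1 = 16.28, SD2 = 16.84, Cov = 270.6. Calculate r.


r = cov(X,Y) / (SD_X * SD_Y)
r = 270.6 / (16.28 * 16.84)
r = 270.6 / 274.1552
r = 0.987

0.987


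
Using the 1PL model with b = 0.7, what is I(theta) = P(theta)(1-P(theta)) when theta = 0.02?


P = 1/(1+exp(-(0.02-0.7))) = 0.3363
I = P*(1-P) = 0.3363 * 0.6637
I = 0.2232

0.2232


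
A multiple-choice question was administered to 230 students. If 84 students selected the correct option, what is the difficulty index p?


Item difficulty p = number correct / total examinees
p = 84 / 230
p = 0.3652

0.3652


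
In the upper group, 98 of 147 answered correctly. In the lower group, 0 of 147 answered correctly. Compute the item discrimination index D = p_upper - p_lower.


p_upper = 98/147 = 0.6667
p_lower = 0/147 = 0.0
D = 0.6667 - 0.0 = 0.6667

0.6667


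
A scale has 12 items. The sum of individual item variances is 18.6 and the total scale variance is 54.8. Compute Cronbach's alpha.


alpha = (k/(k-1)) * (1 - sum(si^2)/s_total^2)
= (12/11) * (1 - 18.6/54.8)
alpha = 0.7206

0.7206


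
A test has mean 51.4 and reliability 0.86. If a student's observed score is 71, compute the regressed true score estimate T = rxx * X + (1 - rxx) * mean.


T_est = rxx * X + (1 - rxx) * mean
T_est = 0.86 * 71 + 0.14 * 51.4
T_est = 61.06 + 7.196
T_est = 68.256

68.256


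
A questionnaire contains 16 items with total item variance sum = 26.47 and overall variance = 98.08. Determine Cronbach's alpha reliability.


alpha = (k/(k-1)) * (1 - sum(si^2)/s_total^2)
= (16/15) * (1 - 26.47/98.08)
alpha = 0.7788

0.7788


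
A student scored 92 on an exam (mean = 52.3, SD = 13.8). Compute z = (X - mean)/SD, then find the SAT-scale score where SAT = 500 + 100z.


z = (X - mean) / SD = (92 - 52.3) / 13.8
z = 39.7 / 13.8
z = 2.8768
SAT-scale = SAT = 500 + 100z
Carry z at full precision (z = 39.7 / 13.8) into the conversion:
SAT-scale = 500 + 100 * (39.7 / 13.8) = 500 + 3970 / 13.8
SAT-scale = 500 + 287.6812
SAT-scale = 787.6812

787.6812


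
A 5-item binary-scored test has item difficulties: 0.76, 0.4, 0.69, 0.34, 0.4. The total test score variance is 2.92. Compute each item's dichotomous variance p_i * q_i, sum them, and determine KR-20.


For each item, compute p_i * q_i:
  Item 1: 0.76 * 0.24 = 0.1824
  Item 2: 0.4 * 0.6 = 0.24
  Item 3: 0.69 * 0.31 = 0.2139
  Item 4: 0.34 * 0.66 = 0.2244
  Item 5: 0.4 * 0.6 = 0.24
Sum(p_i * q_i) = 0.1824 + 0.24 + 0.2139 + 0.2244 + 0.24 = 1.1007
KR-20 = (k/(k-1)) * (1 - Sum(p_i*q_i) / Var_total)
= (5/4) * (1 - 1.1007/2.92)
= 1.25 * 0.623
KR-20 = 0.7788

0.7788


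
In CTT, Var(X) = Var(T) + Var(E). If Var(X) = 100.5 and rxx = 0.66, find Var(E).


var_true = rxx * var_obs = 0.66 * 100.5 = 66.33
var_error = var_obs - var_true
var_error = 100.5 - 66.33
var_error = 34.17

34.17


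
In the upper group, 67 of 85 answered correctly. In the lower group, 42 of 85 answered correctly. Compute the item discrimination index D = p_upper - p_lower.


p_upper = 67/85 = 0.7882
p_lower = 42/85 = 0.4941
D = 0.7882 - 0.4941 = 0.2941

0.2941


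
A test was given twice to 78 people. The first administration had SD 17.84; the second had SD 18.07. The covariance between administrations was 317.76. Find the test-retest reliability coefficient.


r = cov(X,Y) / (SD_X * SD_Y)
r = 317.76 / (17.84 * 18.07)
r = 317.76 / 322.3688
r = 0.9857

0.9857


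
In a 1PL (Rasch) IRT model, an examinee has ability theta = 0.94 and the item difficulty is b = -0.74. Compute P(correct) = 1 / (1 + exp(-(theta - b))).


theta - b = 0.94 - -0.74 = 1.68
exp(-(theta - b)) = exp(-1.68) = 0.1864
P = 1 / (1 + 0.1864)
P = 0.8429

0.8429


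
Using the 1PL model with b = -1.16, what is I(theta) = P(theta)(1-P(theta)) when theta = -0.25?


P = 1/(1+exp(-(-0.25--1.16))) = 0.713
I = P*(1-P) = 0.713 * 0.287
I = 0.2046

0.2046


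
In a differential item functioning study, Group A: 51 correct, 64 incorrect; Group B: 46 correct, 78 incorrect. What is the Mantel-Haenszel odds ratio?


Odds_A = 51/64 = 0.7969
Odds_B = 46/78 = 0.5897
OR = Odds_A / Odds_B = 0.7969 / 0.5897
Exactly, OR = (51 * 78) / (64 * 46) = 3978 / 2944
OR = 1.3512

1.3512


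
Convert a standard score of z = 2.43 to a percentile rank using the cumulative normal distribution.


CDF(z) = 0.5 * (1 + erf(z/sqrt(2)))
erf(1.7183) = 0.9849
CDF = 0.9925
Percentile rank = 0.9925 * 100 = 99.25

99.25


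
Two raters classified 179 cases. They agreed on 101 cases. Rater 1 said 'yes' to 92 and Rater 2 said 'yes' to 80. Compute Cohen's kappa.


P_o = 101/179 = 0.564246
P_e = (92*80 + 87*99) / 32041 = 0.498518
kappa = (P_o - P_e) / (1 - P_e)
kappa = (0.564246 - 0.498518) / (1 - 0.498518)
kappa = 0.1311

0.1311


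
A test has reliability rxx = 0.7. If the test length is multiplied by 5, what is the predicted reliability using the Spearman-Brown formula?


r_new = (n * rxx) / (1 + (n-1) * rxx)
r_new = (5 * 0.7) / (1 + 4 * 0.7)
r_new = 3.5 / 3.8
r_new = 0.9211

0.9211


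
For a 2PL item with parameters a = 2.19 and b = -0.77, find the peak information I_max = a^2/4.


For 2PL, max info at theta = b = -0.77
I_max = a^2 / 4 = 2.19^2 / 4
= 4.7961 / 4
I_max = 1.199

1.199


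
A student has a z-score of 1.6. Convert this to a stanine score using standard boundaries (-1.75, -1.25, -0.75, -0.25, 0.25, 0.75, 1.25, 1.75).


Stanine boundaries: [-1.75, -1.25, -0.75, -0.25, 0.25, 0.75, 1.25, 1.75]
z = 1.6
Check each boundary:
  z >= -1.75 -> could be stanine 2
  z >= -1.25 -> could be stanine 3
  z >= -0.75 -> could be stanine 4
  z >= -0.25 -> could be stanine 5
  z >= 0.25 -> could be stanine 6
  z >= 0.75 -> could be stanine 7
  z >= 1.25 -> could be stanine 8
  z < 1.75
Highest qualifying boundary gives stanine = 8

8


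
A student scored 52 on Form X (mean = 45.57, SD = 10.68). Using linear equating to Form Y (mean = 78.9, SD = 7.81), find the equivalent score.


slope = SD_Y / SD_X = 7.81 / 10.68 ~ 0.7313
intercept = mean_Y - slope * mean_X = 78.9 - (7.81 / 10.68) * 45.57 ~ 45.5759
Y = slope * X + intercept. To avoid rounding drift from the rounded slope/intercept, evaluate the equivalent form Y = mean_Y + SD_Y * (X - mean_X) / SD_X at full precision:
Y = 78.9 + 7.81 * (52 - 45.57) / 10.68
Y = 78.9 + 7.81 * 6.43 / 10.68
Y = 78.9 + 50.2183 / 10.68
Y = 78.9 + 4.7021
Y = 83.6021

83.6021


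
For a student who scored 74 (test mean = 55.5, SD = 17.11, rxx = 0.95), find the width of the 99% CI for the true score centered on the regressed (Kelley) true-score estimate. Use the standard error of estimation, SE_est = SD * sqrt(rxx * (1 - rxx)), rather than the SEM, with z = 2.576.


True score estimate = 0.95*74 + 0.05*55.5 = 73.075
SE_est = SD * sqrt(rxx * (1 - rxx)) = 17.11 * sqrt(0.95 * 0.05) = 17.11 * sqrt(0.0475) = 3.729038
CI = T_est +/- z * SE_est, so width = 2 * z * SE_est = 2 * 2.576 * 3.729038
Width = 19.212

19.212


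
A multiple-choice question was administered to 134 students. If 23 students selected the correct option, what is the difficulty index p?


Item difficulty p = number correct / total examinees
p = 23 / 134
p = 0.1716

0.1716


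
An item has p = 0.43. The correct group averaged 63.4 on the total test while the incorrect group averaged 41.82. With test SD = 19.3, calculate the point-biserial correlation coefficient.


q = 1 - p = 0.57
rpb = ((M1 - M0) / SD) * sqrt(p * q)
rpb = ((63.4 - 41.82) / 19.3) * sqrt(0.43 * 0.57)
rpb = 0.5536

0.5536


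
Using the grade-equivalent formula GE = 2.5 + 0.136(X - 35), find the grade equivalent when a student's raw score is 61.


raw - median = 61 - 35 = 26
slope * diff = 0.136 * 26 = 3.536
GE = 2.5 + 3.536
GE = 6.036

6.036


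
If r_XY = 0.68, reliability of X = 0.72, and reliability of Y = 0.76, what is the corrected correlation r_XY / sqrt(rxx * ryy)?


r_corrected = rxy / sqrt(rxx * ryy)
= 0.68 / sqrt(0.72 * 0.76)
= 0.68 / sqrt(0.5472)
= 0.68 / 0.73973
r_corrected = 0.9193

0.9193


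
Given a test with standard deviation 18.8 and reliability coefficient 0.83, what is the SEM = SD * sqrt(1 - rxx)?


SEM = SD * sqrt(1 - rxx)
SEM = 18.8 * sqrt(1 - 0.83)
SEM = 18.8 * sqrt(0.17) = 18.8 * 0.412311
SEM = 7.7514

7.7514


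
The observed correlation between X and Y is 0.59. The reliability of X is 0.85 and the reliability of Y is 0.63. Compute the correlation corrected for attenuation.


r_corrected = rxy / sqrt(rxx * ryy)
= 0.59 / sqrt(0.85 * 0.63)
= 0.59 / sqrt(0.5355)
= 0.59 / 0.731779
r_corrected = 0.8063

0.8063


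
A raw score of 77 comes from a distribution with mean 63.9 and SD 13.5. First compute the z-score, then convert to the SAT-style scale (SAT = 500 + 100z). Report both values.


z = (X - mean) / SD = (77 - 63.9) / 13.5
z = 13.1 / 13.5
z = 0.9704
SAT-scale = SAT = 500 + 100z
Carry z at full precision (z = 13.1 / 13.5) into the conversion:
SAT-scale = 500 + 100 * (13.1 / 13.5) = 500 + 1310 / 13.5
SAT-scale = 500 + 97.037
SAT-scale = 597.037

597.037


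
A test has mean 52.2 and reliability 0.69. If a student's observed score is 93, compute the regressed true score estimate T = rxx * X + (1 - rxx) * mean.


T_est = rxx * X + (1 - rxx) * mean
T_est = 0.69 * 93 + 0.31 * 52.2
T_est = 64.17 + 16.182
T_est = 80.352

80.352


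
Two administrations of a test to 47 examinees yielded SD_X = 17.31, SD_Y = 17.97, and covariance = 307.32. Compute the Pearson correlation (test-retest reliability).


r = cov(X,Y) / (SD_X * SD_Y)
r = 307.32 / (17.31 * 17.97)
r = 307.32 / 311.0607
r = 0.988

0.988


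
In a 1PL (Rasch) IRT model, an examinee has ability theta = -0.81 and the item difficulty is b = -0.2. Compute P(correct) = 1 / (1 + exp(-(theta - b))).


theta - b = -0.81 - -0.2 = -0.61
exp(-(theta - b)) = exp(0.61) = 1.8404
P = 1 / (1 + 1.8404)
P = 0.3521

0.3521


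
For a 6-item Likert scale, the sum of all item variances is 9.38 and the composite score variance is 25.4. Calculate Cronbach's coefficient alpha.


alpha = (k/(k-1)) * (1 - sum(si^2)/s_total^2)
= (6/5) * (1 - 9.38/25.4)
alpha = 0.7569

0.7569


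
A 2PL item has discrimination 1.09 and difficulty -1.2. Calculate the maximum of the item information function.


For 2PL, max info at theta = b = -1.2
I_max = a^2 / 4 = 1.09^2 / 4
= 1.1881 / 4
I_max = 0.297

0.297


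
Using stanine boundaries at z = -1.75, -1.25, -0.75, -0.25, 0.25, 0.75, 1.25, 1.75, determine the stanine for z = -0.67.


Stanine boundaries: [-1.75, -1.25, -0.75, -0.25, 0.25, 0.75, 1.25, 1.75]
z = -0.67
Check each boundary:
  z >= -1.75 -> could be stanine 2
  z >= -1.25 -> could be stanine 3
  z >= -0.75 -> could be stanine 4
  z < -0.25
  z < 0.25
  z < 0.75
  z < 1.25
  z < 1.75
Highest qualifying boundary gives stanine = 4

4


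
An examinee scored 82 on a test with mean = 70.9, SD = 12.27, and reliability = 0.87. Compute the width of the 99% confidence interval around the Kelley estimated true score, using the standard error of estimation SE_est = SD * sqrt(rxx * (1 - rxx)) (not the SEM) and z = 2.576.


True score estimate = 0.87*82 + 0.13*70.9 = 80.557
SE_est = SD * sqrt(rxx * (1 - rxx)) = 12.27 * sqrt(0.87 * 0.13) = 12.27 * sqrt(0.1131) = 4.126443
CI = T_est +/- z * SE_est, so width = 2 * z * SE_est = 2 * 2.576 * 4.126443
Width = 21.2594

21.2594
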